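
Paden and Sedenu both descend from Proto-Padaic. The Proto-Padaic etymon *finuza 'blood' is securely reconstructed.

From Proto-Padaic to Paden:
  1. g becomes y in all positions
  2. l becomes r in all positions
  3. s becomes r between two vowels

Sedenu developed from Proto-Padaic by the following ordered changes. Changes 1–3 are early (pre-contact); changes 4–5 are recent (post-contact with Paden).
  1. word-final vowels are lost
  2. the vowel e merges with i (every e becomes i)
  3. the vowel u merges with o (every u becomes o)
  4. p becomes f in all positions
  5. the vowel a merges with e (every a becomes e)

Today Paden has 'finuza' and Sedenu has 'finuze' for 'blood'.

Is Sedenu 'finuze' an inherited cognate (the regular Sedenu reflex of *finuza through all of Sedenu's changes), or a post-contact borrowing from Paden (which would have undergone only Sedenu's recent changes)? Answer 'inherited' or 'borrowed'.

If inherited, *finuza would pass through all of Sedenu's changes:
Sedenu: start from *finuza.
  rule 1 (apocope): finuza → finuz
  rule 2: no change — finuz
  rule 3 (vowel merger): finuz → finoz
  rule 4: no change — finoz
  rule 5: no change — finoz
  ⇒ Sedenu finoz
If borrowed from Paden 'finuza' after the early changes, it would undergo only the recent ones:
  rule 4 (unconditioned shift): no change (finuza)
  rule 5 (vowel merger): finuza → finuze
  ⇒ as a loan: finuze
Sedenu 'finuze' matches the loan outcome 'finuze', not the inherited 'finoz' — it skipped the early Sedenu changes, so it was borrowed from Paden.

borrowed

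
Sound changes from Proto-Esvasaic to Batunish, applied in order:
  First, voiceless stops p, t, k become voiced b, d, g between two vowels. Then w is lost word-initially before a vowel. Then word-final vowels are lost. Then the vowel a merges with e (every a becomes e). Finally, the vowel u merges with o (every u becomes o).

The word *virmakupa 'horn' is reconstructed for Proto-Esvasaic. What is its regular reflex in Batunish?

Batunish: start from *virmakupa.
  rule 1 (intervocalic voicing): virmakupa → virmaguba
  rule 2: no change — virmaguba
  rule 3 (apocope): virmaguba → virmagub
  rule 4 (vowel merger): virmagub → virmegub
  rule 5 (vowel merger): virmegub → virmegob
  ⇒ Batunish virmegob

virmegob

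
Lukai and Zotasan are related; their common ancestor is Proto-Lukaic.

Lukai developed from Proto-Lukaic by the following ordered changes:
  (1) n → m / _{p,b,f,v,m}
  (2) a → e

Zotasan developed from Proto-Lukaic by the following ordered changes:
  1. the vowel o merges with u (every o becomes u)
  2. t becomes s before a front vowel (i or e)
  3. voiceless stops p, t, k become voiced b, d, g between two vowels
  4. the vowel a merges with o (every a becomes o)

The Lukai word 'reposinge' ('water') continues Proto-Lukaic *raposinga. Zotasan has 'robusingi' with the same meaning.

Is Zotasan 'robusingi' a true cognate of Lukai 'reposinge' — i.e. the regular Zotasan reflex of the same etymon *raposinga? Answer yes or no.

no

Derive the expected Zotasan reflex of *raposinga:
Zotasan: *raposinga
  raposinga → rapusinga   [vowel merger]
  rapusinga (rule 2 does not apply)
  rapusinga → rabusinga   [intervocalic voicing]
  rabusinga → robusingo   [vowel merger]
  giving Zotasan robusingo.
The regular Zotasan reflex would be 'robusingo', but the attested form is 'robusingi'. The correspondence is irregular, so they are not cognates (the Zotasan form has a different source).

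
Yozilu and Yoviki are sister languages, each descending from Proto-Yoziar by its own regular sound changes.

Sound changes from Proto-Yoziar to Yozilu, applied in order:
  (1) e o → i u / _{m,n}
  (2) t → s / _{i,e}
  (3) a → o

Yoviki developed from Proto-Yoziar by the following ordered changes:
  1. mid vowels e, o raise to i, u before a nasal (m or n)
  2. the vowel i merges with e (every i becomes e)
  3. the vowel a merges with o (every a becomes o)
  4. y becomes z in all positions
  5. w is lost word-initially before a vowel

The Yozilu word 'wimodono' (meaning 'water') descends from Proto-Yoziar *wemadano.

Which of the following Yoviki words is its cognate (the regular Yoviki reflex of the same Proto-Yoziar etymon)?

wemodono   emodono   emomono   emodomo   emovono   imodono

Yoviki: *wemadano
  wemadano → wimadano   [pre-nasal raising]
  wimadano → wemadano   [vowel merger]
  wemadano → wemodono   [vowel merger]
  wemodono (rule 4 does not apply)
  wemodono → emodono   [glide loss]
  giving Yoviki emodono.
Only 'emodono' matches the regular Yoviki development of *wemadano.

emodono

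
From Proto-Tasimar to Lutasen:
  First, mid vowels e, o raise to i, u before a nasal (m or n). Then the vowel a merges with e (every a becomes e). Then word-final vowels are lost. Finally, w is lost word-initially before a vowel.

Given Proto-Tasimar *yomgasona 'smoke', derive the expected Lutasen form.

Lutasen: *yomgasona
  yomgasona → yumgasuna   [pre-nasal raising]
  yumgasuna → yumgesune   [vowel merger]
  yumgesune → yumgesun   [apocope]
  yumgesun (rule 4 does not apply)
  giving Lutasen yumgesun.

yumgesun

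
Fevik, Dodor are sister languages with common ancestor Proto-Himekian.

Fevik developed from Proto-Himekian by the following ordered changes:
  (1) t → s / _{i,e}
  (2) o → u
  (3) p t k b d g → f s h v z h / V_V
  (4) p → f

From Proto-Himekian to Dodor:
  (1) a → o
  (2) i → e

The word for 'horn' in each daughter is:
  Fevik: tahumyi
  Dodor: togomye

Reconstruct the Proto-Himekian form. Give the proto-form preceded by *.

Position 4: Fevik has u, Dodor has o. Taking the neighbouring segments as reconstructed: Fevik u could go back to *o or *u; Dodor o could go back to *a or *o — the one source consistent with every daughter is *o.
Position 3: Fevik has h, Dodor has g. Dodor preserves g here (none of its changes turn any other segment into g), so the proto-segment is *g.
Position 7: Fevik has i, Dodor has e. Fevik preserves i here (none of its changes turn any other segment into i), so the proto-segment is *i.
This points to *tagomyi. Verify forward in each daughter:
Fevik: *tagomyi
  tagomyi (rule 1 does not apply)
  tagomyi → tagumyi   [vowel merger]
  tagumyi → tahumyi   [intervocalic lenition]
  tahumyi (rule 4 does not apply)
  giving Fevik tahumyi.
Dodor: *tagomyi > togomyi > togomye  (by vowel merger, vowel merger)
Only *tagomyi yields all of Fevik tahumyi, Dodor togomye.

*tagomyi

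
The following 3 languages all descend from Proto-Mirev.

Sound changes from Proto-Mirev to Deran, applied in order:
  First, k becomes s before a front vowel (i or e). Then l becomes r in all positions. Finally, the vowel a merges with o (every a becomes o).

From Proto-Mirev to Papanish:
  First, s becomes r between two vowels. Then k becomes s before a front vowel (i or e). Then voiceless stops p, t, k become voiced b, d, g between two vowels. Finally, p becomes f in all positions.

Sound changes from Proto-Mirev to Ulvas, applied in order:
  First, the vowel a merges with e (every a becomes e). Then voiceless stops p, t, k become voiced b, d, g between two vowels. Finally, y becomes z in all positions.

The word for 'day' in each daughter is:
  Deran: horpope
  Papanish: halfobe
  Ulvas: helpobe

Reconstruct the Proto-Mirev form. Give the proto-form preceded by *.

Position 4: Deran has p, Papanish has f, Ulvas has p. Deran preserves p here (none of its changes turn any other segment into p), so the proto-segment is *p.
Position 2: Deran has o, Papanish has a, Ulvas has e. Papanish preserves a here (none of its changes turn any other segment into a), so the proto-segment is *a.
Position 3: Deran has r, Papanish has l, Ulvas has l. Papanish preserves l here (none of its changes turn any other segment into l), so the proto-segment is *l.
This points to *halpope. Verify forward in each daughter:
Deran: *halpope
  halpope (rule 1 does not apply)
  halpope → harpope   [unconditioned shift]
  harpope → horpope   [vowel merger]
  giving Deran horpope.
Papanish: start from *halpope.
  rule 1: no change — halpope
  rule 2: no change — halpope
  rule 3 (intervocalic voicing): halpope → halpobe
  rule 4 (unconditioned shift): halpobe → halfobe
  ⇒ Papanish halfobe
Ulvas: *halpope > helpope > helpobe  (by vowel merger, intervocalic voicing)
*halpope is the unique common source.

*halpope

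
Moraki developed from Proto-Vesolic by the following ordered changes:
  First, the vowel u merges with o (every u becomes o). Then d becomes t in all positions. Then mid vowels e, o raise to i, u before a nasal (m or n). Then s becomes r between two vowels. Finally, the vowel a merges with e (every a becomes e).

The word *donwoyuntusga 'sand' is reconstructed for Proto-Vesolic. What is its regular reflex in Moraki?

Moraki: start from *donwoyuntusga.
  rule 1 (vowel merger): donwoyuntusga → donwoyontosga
  rule 2 (unconditioned shift): donwoyontosga → tonwoyontosga
  rule 3 (pre-nasal raising): tonwoyontosga → tunwoyuntosga
  rule 4: no change — tunwoyuntosga
  rule 5 (vowel merger): tunwoyuntosga → tunwoyuntosge
  ⇒ Moraki tunwoyuntosge

tunwoyuntosge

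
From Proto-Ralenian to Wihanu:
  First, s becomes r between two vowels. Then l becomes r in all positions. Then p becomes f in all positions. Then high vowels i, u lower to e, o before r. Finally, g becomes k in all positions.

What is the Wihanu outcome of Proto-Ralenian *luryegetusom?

roryeketorom

Wihanu: *luryegetusom > luryegeturom > ruryegeturom > roryegetorom > roryeketorom  (by rhotacism, unconditioned shift, pre-rhotic lowering, unconditioned shift)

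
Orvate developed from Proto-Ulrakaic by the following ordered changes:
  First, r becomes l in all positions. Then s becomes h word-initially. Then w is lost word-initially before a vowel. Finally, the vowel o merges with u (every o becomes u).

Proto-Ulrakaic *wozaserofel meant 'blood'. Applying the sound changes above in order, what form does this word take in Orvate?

uzaselufel

Orvate: *wozaserofel
  wozaserofel → wozaselofel   [unconditioned shift]
  wozaselofel (rule 2 does not apply)
  wozaselofel → ozaselofel   [glide loss]
  ozaselofel → uzaselufel   [vowel merger]
  giving Orvate uzaselufel.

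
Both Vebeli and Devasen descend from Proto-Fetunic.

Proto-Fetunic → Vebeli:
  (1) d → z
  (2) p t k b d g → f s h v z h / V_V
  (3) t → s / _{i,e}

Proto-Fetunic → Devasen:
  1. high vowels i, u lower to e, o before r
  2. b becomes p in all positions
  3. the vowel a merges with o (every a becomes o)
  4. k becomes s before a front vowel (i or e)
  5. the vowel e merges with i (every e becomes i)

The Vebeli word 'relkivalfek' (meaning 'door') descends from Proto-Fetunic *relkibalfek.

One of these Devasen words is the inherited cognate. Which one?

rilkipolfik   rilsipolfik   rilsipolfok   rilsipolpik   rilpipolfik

Devasen: *relkibalfek
  relkibalfek (rule 1 does not apply)
  relkibalfek → relkipalfek   [unconditioned shift]
  relkipalfek → relkipolfek   [vowel merger]
  relkipolfek → relsipolfek   [palatalisation]
  relsipolfek → rilsipolfik   [vowel merger]
  giving Devasen rilsipolfik.
Only 'rilsipolfik' matches the regular Devasen development of *relkibalfek.

rilsipolfik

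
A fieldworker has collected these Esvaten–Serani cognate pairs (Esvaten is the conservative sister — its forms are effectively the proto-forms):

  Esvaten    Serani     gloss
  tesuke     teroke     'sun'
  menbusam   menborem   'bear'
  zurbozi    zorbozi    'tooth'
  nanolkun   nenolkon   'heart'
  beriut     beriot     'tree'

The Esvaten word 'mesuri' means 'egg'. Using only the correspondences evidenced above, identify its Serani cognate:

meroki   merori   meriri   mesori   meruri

merori

tesuke ~ teroke — Esvaten s corresponds to Serani r between vowels (before a back vowel).
zurbozi ~ zorbozi — Esvaten u corresponds to Serani o after a consonant, before r.
Applying these to Esvaten 'mesuri':
  mesuri → meruri   (s→r between vowels (before a back vowel))
  meruri → merori   (u→o after a consonant, before r)
So the Serani cognate is 'merori'.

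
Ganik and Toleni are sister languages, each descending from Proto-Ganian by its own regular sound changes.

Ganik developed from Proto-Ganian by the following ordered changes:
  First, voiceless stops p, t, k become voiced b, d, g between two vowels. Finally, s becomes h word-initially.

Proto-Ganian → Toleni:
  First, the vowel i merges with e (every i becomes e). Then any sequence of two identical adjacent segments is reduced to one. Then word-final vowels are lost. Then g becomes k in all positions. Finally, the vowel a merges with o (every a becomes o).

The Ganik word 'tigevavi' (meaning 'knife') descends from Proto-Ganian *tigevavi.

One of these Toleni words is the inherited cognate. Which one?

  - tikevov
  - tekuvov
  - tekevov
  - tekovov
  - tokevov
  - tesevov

tekevov

Toleni: *tigevavi
  tigevavi → tegevave   [vowel merger]
  tegevave (rule 2 does not apply)
  tegevave → tegevav   [apocope]
  tegevav → tekevav   [unconditioned shift]
  tekevav → tekevov   [vowel merger]
  giving Toleni tekevov.
Only 'tekevov' matches the regular Toleni development of *tigevavi.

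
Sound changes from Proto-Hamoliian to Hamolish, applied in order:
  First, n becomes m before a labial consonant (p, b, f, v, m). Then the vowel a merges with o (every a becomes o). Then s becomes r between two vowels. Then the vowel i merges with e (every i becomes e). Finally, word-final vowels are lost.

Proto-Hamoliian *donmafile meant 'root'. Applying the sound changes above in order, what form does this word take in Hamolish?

dommofel

Hamolish: start from *donmafile.
  rule 1 (nasal place assimilation): donmafile → dommafile
  rule 2 (vowel merger): dommafile → dommofile
  rule 3: no change — dommofile
  rule 4 (vowel merger): dommofile → dommofele
  rule 5 (apocope): dommofele → dommofel
  ⇒ Hamolish dommofel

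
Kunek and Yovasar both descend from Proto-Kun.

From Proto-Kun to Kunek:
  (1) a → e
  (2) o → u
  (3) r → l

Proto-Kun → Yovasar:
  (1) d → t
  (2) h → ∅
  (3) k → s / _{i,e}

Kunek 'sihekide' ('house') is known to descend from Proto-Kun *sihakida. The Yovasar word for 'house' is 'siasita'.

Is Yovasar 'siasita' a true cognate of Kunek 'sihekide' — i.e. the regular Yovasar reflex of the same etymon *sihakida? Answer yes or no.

yes

Derive the expected Yovasar reflex of *sihakida:
Yovasar: *sihakida > sihakita > siakita > siasita  (by unconditioned shift, h-loss, palatalisation)
Yovasar 'siasita' matches the regular reflex exactly, so the pair is cognate.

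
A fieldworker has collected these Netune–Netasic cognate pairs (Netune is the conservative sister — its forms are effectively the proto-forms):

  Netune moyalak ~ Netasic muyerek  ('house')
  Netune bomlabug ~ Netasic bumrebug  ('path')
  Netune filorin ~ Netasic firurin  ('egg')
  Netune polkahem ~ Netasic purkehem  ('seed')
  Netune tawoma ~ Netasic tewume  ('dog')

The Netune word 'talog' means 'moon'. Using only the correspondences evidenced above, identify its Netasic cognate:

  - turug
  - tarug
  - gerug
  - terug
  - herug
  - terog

moyalak ~ muyerek, polkahem ~ purkehem — Netune a corresponds to Netasic e after a consonant, before a consonant other than r, m, n, p, b, f, v.
filorin ~ firurin — Netune l corresponds to Netasic r between vowels (before a back vowel).
moyalak ~ muyerek, polkahem ~ purkehem — Netune o corresponds to Netasic u after a consonant, before a consonant other than r, m, n, p, b, f, v.
Applying these to Netune 'talog':
  talog → telog   (a→e after a consonant, before a consonant other than r, m, n, p, b, f, v)
  telog → terog   (l→r between vowels (before a back vowel))
  terog → terug   (o→u after a consonant, before a consonant other than r, m, n, p, b, f, v)
So the Netasic cognate is 'terug'.

terug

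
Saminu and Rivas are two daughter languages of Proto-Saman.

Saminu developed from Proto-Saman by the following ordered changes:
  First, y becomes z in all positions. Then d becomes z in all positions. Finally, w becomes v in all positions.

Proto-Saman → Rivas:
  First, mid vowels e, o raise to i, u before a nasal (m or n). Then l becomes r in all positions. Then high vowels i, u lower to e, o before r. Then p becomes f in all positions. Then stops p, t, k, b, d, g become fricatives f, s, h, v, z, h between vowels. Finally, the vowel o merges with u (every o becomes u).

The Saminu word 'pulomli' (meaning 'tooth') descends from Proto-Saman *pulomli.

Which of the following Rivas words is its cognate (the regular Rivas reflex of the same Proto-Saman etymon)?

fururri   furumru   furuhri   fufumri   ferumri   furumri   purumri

Rivas: *pulomli
  pulomli → pulumli   [pre-nasal raising]
  pulumli → purumri   [unconditioned shift]
  purumri → porumri   [pre-rhotic lowering]
  porumri → forumri   [unconditioned shift]
  forumri (rule 5 does not apply)
  forumri → furumri   [vowel merger]
  giving Rivas furumri.
Among the options, 'furumri' alone shows every Rivas change applied in order.

furumri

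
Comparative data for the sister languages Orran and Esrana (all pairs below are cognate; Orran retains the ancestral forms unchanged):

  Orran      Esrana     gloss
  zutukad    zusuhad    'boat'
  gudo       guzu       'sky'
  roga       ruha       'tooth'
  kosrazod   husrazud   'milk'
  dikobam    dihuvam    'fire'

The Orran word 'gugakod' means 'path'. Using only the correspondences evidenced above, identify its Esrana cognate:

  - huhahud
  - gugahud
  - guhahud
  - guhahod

guhahud

roga ~ ruha — Orran g corresponds to Esrana h between vowels (before a back vowel).
dikobam ~ dihuvam — Orran k corresponds to Esrana h between vowels (before a back vowel).
roga ~ ruha, kosrazod ~ husrazud — Orran o corresponds to Esrana u after a consonant, before a consonant other than r, m, n, p, b, f, v.
Applying these to Orran 'gugakod':
  gugakod → guhakod   (g→h between vowels (before a back vowel))
  guhakod → guhahod   (k→h between vowels (before a back vowel))
  guhahod → guhahud   (o→u after a consonant, before a consonant other than r, m, n, p, b, f, v)
So the Esrana cognate is 'guhahud'.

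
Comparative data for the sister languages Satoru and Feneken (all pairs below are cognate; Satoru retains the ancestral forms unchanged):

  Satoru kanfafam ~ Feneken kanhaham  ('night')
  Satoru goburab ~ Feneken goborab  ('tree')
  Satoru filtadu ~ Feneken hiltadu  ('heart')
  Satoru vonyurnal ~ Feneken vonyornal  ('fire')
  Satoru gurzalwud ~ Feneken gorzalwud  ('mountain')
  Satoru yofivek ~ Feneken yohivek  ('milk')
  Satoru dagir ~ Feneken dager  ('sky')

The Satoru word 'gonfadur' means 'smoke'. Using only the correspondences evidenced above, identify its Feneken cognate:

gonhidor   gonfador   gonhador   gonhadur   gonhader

gonhador

kanfafam ~ kanhaham — Satoru f corresponds to Feneken h after a consonant, before a back vowel.
goburab ~ goborab, vonyurnal ~ vonyornal — Satoru u corresponds to Feneken o after a consonant, before r.
Applying these to Satoru 'gonfadur':
  gonfadur → gonhadur   (f→h after a consonant, before a back vowel)
  gonhadur → gonhador   (u→o after a consonant, before r)
So the Feneken cognate is 'gonhador'.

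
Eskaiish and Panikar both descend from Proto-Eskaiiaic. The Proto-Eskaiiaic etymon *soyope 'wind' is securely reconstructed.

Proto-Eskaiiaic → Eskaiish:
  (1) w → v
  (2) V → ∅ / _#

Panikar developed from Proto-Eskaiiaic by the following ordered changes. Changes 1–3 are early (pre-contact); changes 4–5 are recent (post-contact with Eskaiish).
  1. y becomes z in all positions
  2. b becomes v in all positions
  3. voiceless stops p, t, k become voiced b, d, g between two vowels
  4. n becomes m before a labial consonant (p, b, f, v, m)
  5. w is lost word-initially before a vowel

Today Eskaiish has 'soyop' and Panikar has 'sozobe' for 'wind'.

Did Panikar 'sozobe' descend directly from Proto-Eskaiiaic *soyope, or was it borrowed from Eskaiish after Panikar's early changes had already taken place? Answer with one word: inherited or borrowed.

If inherited, *soyope would pass through all of Panikar's changes:
Panikar: start from *soyope.
  rule 1 (unconditioned shift): soyope → sozope
  rule 2: no change — sozope
  rule 3 (intervocalic voicing): sozope → sozobe
  rule 4: no change — sozobe
  rule 5: no change — sozobe
  ⇒ Panikar sozobe
If borrowed from Eskaiish 'soyop' after the early changes, it would undergo only the recent ones:
  rule 4 (nasal place assimilation): no change (soyop)
  rule 5 (glide loss): no change (soyop)
  ⇒ as a loan: soyop
Panikar 'sozobe' matches the inherited outcome exactly, so it is an inherited cognate, not a loan.

inherited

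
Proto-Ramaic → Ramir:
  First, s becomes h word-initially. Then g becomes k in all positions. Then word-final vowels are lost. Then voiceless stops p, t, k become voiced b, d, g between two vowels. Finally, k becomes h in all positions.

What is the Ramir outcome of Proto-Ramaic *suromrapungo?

huromrabunh

Ramir: *suromrapungo
  suromrapungo → huromrapungo   [debuccalisation]
  huromrapungo → huromrapunko   [unconditioned shift]
  huromrapunko → huromrapunk   [apocope]
  huromrapunk → huromrabunk   [intervocalic voicing]
  huromrabunk → huromrabunh   [unconditioned shift]
  giving Ramir huromrabunh.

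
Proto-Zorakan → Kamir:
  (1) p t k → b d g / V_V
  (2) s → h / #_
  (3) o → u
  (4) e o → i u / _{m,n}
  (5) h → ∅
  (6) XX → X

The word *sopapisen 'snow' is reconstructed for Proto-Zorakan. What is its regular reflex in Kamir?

Kamir: *sopapisen
  sopapisen → sobabisen   [intervocalic voicing]
  sobabisen → hobabisen   [debuccalisation]
  hobabisen → hubabisen   [vowel merger]
  hubabisen → hubabisin   [pre-nasal raising]
  hubabisin → ubabisin   [h-loss]
  ubabisin (rule 6 does not apply)
  giving Kamir ubabisin.

ubabisin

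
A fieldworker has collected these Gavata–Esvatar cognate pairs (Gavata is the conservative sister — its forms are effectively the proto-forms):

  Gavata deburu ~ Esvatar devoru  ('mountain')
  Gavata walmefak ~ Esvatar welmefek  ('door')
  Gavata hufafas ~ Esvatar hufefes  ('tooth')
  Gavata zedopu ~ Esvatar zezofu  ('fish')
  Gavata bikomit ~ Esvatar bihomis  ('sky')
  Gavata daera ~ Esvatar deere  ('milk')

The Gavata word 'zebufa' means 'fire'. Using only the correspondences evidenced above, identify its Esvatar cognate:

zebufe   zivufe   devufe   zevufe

deburu ~ devoru — Gavata b corresponds to Esvatar v between vowels (before a back vowel).
daera ~ deere — Gavata a corresponds to Esvatar e word-finally.
Applying these to Gavata 'zebufa':
  zebufa → zevufa   (b→v between vowels (before a back vowel))
  zevufa → zevufe   (a→e word-finally)
So the Esvatar cognate is 'zevufe'.

zevufe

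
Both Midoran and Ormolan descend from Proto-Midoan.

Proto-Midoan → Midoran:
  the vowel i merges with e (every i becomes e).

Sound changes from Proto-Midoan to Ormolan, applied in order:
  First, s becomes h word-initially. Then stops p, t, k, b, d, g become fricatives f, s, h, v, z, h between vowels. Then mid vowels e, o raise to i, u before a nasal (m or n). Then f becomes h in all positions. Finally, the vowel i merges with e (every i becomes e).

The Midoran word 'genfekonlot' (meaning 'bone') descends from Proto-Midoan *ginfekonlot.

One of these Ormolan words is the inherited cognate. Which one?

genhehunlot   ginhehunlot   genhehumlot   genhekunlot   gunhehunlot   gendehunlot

Ormolan: *ginfekonlot > ginfehonlot > ginfehunlot > ginhehunlot > genhehunlot  (by intervocalic lenition, pre-nasal raising, unconditioned shift, vowel merger)

genhehunlot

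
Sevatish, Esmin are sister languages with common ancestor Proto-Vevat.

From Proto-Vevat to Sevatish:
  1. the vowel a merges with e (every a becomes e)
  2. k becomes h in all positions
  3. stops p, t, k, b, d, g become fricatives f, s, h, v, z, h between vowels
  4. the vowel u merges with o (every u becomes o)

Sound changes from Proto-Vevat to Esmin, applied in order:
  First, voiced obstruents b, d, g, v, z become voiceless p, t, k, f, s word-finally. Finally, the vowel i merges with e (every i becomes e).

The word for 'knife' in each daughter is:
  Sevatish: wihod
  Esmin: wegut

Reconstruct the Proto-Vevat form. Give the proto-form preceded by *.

Position 4: Sevatish has o, Esmin has u. Esmin preserves u here (none of its changes turn any other segment into u), so the proto-segment is *u.
Position 2: Sevatish has i, Esmin has e. Sevatish preserves i here (none of its changes turn any other segment into i), so the proto-segment is *i.
This points to *wigud. Verify forward in each daughter:
Sevatish: *wigud > wihud > wihod  (by intervocalic lenition, vowel merger)
Esmin: *wigud
  wigud → wigut   [final devoicing]
  wigut → wegut   [vowel merger]
  giving Esmin wegut.
No other proto-form is consistent with every reflex, so the reconstruction is *wigud.

*wigud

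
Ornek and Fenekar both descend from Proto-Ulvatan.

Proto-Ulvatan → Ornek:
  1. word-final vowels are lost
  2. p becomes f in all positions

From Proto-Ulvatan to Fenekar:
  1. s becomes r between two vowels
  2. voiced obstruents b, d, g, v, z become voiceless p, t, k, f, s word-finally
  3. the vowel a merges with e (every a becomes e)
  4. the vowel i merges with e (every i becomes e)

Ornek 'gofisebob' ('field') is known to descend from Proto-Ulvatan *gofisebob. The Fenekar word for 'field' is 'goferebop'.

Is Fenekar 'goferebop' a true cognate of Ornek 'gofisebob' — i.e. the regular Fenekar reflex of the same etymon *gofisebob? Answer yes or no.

Derive the expected Fenekar reflex of *gofisebob:
Fenekar: *gofisebob > gofirebob > gofirebop > goferebop  (by rhotacism, final devoicing, vowel merger)
Fenekar 'goferebop' matches the regular reflex exactly, so the pair is cognate.

yes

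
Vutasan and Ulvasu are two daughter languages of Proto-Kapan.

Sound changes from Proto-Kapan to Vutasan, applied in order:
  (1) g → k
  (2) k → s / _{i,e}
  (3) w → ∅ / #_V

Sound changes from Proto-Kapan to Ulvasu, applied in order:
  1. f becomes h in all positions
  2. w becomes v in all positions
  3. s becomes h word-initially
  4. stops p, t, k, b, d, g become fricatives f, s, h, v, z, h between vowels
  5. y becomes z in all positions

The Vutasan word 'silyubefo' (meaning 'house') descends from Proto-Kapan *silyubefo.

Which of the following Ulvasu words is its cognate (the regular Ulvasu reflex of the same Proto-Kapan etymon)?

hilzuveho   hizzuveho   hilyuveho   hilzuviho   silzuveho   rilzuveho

hilzuveho

Ulvasu: *silyubefo > silyubeho > hilyubeho > hilyuveho > hilzuveho  (by unconditioned shift, debuccalisation, intervocalic lenition, unconditioned shift)
Only 'hilzuveho' matches the regular Ulvasu development of *silyubefo.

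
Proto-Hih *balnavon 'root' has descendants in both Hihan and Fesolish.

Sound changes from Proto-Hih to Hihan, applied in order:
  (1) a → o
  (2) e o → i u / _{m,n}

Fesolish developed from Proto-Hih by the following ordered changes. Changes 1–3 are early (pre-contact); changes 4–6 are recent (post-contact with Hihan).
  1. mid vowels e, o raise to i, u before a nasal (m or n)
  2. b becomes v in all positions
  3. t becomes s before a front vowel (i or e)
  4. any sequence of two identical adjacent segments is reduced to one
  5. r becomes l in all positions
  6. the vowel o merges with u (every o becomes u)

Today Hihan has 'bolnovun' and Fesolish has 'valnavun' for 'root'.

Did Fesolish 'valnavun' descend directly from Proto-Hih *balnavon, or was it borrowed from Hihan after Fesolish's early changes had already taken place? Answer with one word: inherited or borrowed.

If inherited, *balnavon would pass through all of Fesolish's changes:
Fesolish: start from *balnavon.
  rule 1 (pre-nasal raising): balnavon → balnavun
  rule 2 (unconditioned shift): balnavun → valnavun
  rule 3: no change — valnavun
  rule 4: no change — valnavun
  rule 5: no change — valnavun
  rule 6: no change — valnavun
  ⇒ Fesolish valnavun
If borrowed from Hihan 'bolnovun' after the early changes, it would undergo only the recent ones:
  rule 4 (degemination): no change (bolnovun)
  rule 5 (unconditioned shift): no change (bolnovun)
  rule 6 (vowel merger): bolnovun → bulnuvun
  ⇒ as a loan: bulnuvun
Fesolish 'valnavun' matches the inherited outcome exactly, so it is an inherited cognate, not a loan.

inherited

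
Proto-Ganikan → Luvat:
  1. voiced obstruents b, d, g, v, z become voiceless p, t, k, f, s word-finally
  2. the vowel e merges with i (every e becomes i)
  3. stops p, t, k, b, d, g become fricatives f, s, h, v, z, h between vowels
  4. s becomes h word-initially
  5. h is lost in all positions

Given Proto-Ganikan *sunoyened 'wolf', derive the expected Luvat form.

unoyinit

Luvat: *sunoyened > sunoyenet > sunoyinit > hunoyinit > unoyinit  (by final devoicing, vowel merger, debuccalisation, h-loss)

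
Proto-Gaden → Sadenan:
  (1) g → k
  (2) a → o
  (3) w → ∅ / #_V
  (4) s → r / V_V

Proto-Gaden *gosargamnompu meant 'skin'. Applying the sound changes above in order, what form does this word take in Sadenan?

kororkomnompu

Sadenan: *gosargamnompu > kosarkamnompu > kosorkomnompu > kororkomnompu  (by unconditioned shift, vowel merger, rhotacism)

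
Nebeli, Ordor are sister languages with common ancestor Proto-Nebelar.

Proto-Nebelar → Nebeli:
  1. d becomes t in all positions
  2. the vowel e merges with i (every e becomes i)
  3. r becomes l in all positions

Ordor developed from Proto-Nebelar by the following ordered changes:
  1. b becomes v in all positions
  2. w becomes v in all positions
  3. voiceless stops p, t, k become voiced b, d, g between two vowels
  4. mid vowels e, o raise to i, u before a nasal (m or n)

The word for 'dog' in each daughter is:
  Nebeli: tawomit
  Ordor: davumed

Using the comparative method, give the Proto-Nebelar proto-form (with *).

Position 7: Nebeli has t, Ordor has d. Taking the neighbouring segments as reconstructed: Nebeli t could go back to *t or *d; Ordor d can only go back to *d — the one source consistent with every daughter is *d.
Position 4: Nebeli has o, Ordor has u. Nebeli preserves o here (none of its changes turn any other segment into o), so the proto-segment is *o.
This points to *dawomed. Verify forward in each daughter:
Nebeli: start from *dawomed.
  rule 1 (unconditioned shift): dawomed → tawomet
  rule 2 (vowel merger): tawomet → tawomit
  rule 3: no change — tawomit
  ⇒ Nebeli tawomit
Ordor: *dawomed
  dawomed (rule 1 does not apply)
  dawomed → davomed   [unconditioned shift]
  davomed (rule 3 does not apply)
  davomed → davumed   [pre-nasal raising]
  giving Ordor davumed.
No other proto-form is consistent with every reflex, so the reconstruction is *dawomed.

*dawomed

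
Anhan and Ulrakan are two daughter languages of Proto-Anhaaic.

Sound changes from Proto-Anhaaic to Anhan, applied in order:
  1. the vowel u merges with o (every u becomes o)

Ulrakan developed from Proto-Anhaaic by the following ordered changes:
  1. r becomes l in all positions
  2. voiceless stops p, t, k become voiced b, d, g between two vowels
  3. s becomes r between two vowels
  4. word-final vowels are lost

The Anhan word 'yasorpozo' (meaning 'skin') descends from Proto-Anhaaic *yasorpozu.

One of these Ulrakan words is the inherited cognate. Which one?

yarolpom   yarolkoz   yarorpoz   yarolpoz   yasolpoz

Ulrakan: *yasorpozu
  yasorpozu → yasolpozu   [unconditioned shift]
  yasolpozu (rule 2 does not apply)
  yasolpozu → yarolpozu   [rhotacism]
  yarolpozu → yarolpoz   [apocope]
  giving Ulrakan yarolpoz.
The other candidates each miss or misapply at least one Ulrakan change.

yarolpoz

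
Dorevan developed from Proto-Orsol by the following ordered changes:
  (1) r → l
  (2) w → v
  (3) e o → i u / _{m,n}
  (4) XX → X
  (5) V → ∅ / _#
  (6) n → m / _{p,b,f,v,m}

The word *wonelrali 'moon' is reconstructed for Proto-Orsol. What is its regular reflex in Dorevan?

Dorevan: *wonelrali
  wonelrali → wonellali   [unconditioned shift]
  wonellali → vonellali   [unconditioned shift]
  vonellali → vunellali   [pre-nasal raising]
  vunellali → vunelali   [degemination]
  vunelali → vunelal   [apocope]
  vunelal (rule 6 does not apply)
  giving Dorevan vunelal.

vunelal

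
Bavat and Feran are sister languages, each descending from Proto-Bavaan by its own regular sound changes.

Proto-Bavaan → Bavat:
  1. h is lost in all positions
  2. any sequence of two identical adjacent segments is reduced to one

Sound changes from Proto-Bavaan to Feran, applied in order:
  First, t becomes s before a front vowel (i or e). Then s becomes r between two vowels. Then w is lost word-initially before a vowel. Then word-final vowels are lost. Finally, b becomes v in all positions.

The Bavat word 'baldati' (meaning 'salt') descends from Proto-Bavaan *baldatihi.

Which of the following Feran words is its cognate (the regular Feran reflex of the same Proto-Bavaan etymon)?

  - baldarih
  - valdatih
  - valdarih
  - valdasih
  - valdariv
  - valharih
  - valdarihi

valdarih

Feran: *baldatihi
  baldatihi → baldasihi   [palatalisation]
  baldasihi → baldarihi   [rhotacism]
  baldarihi (rule 3 does not apply)
  baldarihi → baldarih   [apocope]
  baldarih → valdarih   [unconditioned shift]
  giving Feran valdarih.
The other candidates each miss or misapply at least one Feran change.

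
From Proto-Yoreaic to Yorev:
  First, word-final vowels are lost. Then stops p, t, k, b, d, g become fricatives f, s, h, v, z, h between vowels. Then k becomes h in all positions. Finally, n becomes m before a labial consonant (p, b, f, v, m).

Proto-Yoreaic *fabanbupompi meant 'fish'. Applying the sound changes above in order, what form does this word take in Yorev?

favambufomp

Yorev: start from *fabanbupompi.
  rule 1 (apocope): fabanbupompi → fabanbupomp
  rule 2 (intervocalic lenition): fabanbupomp → favanbufomp
  rule 3: no change — favanbufomp
  rule 4 (nasal place assimilation): favanbufomp → favambufomp
  ⇒ Yorev favambufomp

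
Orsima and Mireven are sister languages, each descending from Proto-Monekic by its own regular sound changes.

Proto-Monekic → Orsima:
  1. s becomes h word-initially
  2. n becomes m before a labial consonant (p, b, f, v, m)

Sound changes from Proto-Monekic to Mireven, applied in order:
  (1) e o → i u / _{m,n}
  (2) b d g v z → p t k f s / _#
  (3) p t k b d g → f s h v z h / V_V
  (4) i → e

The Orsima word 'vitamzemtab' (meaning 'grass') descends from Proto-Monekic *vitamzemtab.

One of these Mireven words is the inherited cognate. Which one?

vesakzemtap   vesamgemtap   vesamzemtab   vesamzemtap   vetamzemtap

Mireven: start from *vitamzemtab.
  rule 1 (pre-nasal raising): vitamzemtab → vitamzimtab
  rule 2 (final devoicing): vitamzimtab → vitamzimtap
  rule 3 (intervocalic lenition): vitamzimtap → visamzimtap
  rule 4 (vowel merger): visamzimtap → vesamzemtap
  ⇒ Mireven vesamzemtap

vesamzemtap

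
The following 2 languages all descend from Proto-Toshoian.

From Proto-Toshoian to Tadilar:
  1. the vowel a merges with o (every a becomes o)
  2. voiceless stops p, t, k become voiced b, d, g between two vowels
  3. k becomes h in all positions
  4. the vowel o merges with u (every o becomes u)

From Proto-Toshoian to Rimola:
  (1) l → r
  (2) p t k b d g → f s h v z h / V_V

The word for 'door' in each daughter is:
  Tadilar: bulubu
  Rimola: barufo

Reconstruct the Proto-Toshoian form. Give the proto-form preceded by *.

Position 3: Tadilar has l, Rimola has r. Tadilar preserves l here (none of its changes turn any other segment into l), so the proto-segment is *l.
Position 6: Tadilar has u, Rimola has o. Rimola preserves o here (none of its changes turn any other segment into o), so the proto-segment is *o.
Position 2: Tadilar has u, Rimola has a. Rimola preserves a here (none of its changes turn any other segment into a), so the proto-segment is *a.
Verify the candidate proto-form against each daughter:
Tadilar: *balupo
  balupo → bolupo   [vowel merger]
  bolupo → bolubo   [intervocalic voicing]
  bolubo (rule 3 does not apply)
  bolubo → bulubu   [vowel merger]
  giving Tadilar bulubu.
Rimola: start from *balupo.
  rule 1 (unconditioned shift): balupo → barupo
  rule 2 (intervocalic lenition): barupo → barufo
  ⇒ Rimola barufo
No other proto-form is consistent with every reflex, so the reconstruction is *balupo.

*balupo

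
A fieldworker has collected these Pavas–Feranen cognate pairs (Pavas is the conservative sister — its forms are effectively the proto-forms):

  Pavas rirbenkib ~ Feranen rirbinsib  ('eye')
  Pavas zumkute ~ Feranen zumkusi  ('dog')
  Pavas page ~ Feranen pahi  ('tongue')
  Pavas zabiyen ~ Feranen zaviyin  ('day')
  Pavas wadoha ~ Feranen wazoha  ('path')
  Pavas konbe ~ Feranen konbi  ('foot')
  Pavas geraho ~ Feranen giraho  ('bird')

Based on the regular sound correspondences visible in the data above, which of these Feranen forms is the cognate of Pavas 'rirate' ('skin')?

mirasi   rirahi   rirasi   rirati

zumkute ~ zumkusi — Pavas t corresponds to Feranen s between vowels (before a front vowel).
zumkute ~ zumkusi, page ~ pahi — Pavas e corresponds to Feranen i word-finally.
Applying these to Pavas 'rirate':
  rirate → rirase   (t→s between vowels (before a front vowel))
  rirase → rirasi   (e→i word-finally)
So the Feranen cognate is 'rirasi'.

rirasi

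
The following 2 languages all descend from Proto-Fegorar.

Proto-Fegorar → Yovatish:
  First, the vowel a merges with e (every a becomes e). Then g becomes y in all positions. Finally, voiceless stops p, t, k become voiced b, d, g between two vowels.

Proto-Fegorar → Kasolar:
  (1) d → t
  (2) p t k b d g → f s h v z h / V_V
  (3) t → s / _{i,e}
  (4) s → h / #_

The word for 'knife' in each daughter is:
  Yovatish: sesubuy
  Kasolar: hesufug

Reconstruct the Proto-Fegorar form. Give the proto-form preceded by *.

Position 5: Yovatish has b, Kasolar has f. Taking the neighbouring segments as reconstructed: Yovatish b could go back to *p or *b; Kasolar f could go back to *p or *f — the one source consistent with every daughter is *p.
Position 1: Yovatish has s, Kasolar has h. Yovatish preserves s here (none of its changes turn any other segment into s), so the proto-segment is *s.
Verify the candidate proto-form against each daughter:
Yovatish: *sesupug > sesupuy > sesubuy  (by unconditioned shift, intervocalic voicing)
Kasolar: *sesupug
  sesupug (rule 1 does not apply)
  sesupug → sesufug   [intervocalic lenition]
  sesufug (rule 3 does not apply)
  sesufug → hesufug   [debuccalisation]
  giving Kasolar hesufug.
*sesupug is the unique common source.

*sesupug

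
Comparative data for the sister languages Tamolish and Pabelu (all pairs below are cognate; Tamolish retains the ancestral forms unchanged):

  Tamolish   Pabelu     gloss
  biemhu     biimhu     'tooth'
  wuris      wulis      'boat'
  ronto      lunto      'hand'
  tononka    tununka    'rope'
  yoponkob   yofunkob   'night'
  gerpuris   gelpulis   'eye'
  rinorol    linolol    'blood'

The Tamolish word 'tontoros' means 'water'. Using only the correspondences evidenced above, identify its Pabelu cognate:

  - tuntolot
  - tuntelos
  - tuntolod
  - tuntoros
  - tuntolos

tuntolos

ronto ~ lunto, tononka ~ tununka — Tamolish o corresponds to Pabelu u after a consonant, before a nasal.
rinorol ~ linolol — Tamolish r corresponds to Pabelu l between vowels (before a back vowel).
Applying these to Tamolish 'tontoros':
  tontoros → tuntoros   (o→u after a consonant, before a nasal)
  tuntoros → tuntolos   (r→l between vowels (before a back vowel))
So the Pabelu cognate is 'tuntolos'.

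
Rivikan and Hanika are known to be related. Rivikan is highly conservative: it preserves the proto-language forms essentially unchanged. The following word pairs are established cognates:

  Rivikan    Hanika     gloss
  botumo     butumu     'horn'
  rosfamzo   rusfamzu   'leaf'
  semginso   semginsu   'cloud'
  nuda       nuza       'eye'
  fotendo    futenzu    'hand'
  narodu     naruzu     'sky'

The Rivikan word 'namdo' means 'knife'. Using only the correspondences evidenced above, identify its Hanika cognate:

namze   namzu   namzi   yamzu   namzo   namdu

namzu

fotendo ~ futenzu — Rivikan d corresponds to Hanika z after a consonant, before a back vowel.
botumo ~ butumu, rosfamzo ~ rusfamzu — Rivikan o corresponds to Hanika u word-finally.
Applying these to Rivikan 'namdo':
  namdo → namzo   (d→z after a consonant, before a back vowel)
  namzo → namzu   (o→u word-finally)
So the Hanika cognate is 'namzu'.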